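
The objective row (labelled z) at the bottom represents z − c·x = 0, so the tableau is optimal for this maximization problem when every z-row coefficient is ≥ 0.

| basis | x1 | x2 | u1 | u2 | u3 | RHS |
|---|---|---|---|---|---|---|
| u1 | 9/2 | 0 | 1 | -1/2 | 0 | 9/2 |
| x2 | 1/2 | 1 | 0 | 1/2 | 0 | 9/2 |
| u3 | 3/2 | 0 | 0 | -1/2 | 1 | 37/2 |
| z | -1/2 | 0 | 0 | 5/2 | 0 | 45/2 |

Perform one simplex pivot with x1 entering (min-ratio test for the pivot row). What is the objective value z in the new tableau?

Ratio test on column x1 — row 1: (9/2)/(9/2) = 1; row 2: (9/2)/(1/2) = 9; row 3: (37/2)/(3/2) = 37/3. Minimum is 1 at row 1 (u1 leaves); pivot element 9/2.
Pivot on row 1; the z-row RHS becomes 45/2 − (-1/2)·1 = 23.

23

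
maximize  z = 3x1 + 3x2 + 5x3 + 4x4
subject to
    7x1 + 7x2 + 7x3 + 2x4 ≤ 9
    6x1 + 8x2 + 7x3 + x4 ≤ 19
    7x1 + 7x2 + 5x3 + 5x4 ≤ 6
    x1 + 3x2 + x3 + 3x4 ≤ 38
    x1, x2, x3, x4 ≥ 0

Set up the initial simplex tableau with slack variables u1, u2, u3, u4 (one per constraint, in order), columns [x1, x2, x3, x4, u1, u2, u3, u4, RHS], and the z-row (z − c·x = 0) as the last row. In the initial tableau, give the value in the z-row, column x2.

-3

The z-row carries the negated objective coefficients: the x2 entry is -3.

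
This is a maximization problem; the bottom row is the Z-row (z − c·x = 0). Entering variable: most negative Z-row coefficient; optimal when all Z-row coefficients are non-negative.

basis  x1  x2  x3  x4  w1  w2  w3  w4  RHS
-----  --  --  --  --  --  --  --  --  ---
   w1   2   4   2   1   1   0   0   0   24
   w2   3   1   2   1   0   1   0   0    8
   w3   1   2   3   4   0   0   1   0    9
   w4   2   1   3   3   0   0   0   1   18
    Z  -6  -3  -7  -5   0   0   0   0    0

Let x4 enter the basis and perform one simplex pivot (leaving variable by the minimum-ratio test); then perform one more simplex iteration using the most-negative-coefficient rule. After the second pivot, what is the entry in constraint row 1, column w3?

Ratio test on column x4 — row 1: 24/1 = 24; row 2: 8/1 = 8; row 3: 9/4 = 9/4; row 4: 18/3 = 6. Minimum is 9/4 at row 3 (w3 leaves); pivot element 4.
Divide row 3 by 4; eliminate column x4 from the other rows.
Second iteration: most negative Z-row entry is -19/4 in column x1, so x1 enters.
Ratio test on column x1 — row 1: (87/4)/(7/4) = 87/7; row 2: (23/4)/(11/4) = 23/11; row 3: (9/4)/(1/4) = 9; row 4: (45/4)/(5/4) = 9. Minimum is 23/11 at row 2 (w2 leaves); pivot element 11/4.
Divide row 2 by 11/4; eliminate column x1 from the other rows.
After both pivots, the entry at constraint row 1, column w3 is -1/11.

-1/11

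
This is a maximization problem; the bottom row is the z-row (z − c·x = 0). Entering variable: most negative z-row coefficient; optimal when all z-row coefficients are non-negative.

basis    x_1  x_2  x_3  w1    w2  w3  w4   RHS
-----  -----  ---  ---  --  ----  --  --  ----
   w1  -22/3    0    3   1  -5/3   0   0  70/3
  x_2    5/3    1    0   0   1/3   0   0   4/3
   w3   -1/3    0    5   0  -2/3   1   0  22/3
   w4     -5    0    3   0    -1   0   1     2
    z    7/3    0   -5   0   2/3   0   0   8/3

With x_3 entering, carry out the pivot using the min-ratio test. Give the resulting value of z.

Ratio test on column x_3 — row 1: (70/3)/3 = 70/9; row 2: entry 0 ≤ 0; row 3: (22/3)/5 = 22/15; row 4: 2/3 = 2/3. Minimum is 2/3 at row 4 (w4 leaves); pivot element 3.
Pivot on row 4; the z-row RHS becomes 8/3 − (-5)·(2/3) = 6.

6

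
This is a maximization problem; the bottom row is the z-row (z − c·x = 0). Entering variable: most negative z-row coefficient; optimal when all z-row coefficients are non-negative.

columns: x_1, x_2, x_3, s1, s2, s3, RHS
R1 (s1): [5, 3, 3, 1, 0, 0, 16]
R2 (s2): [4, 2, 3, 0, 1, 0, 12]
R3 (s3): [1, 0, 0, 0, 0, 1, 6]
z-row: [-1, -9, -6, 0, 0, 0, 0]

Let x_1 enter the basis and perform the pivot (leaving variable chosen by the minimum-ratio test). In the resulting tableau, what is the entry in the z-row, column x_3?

Ratio test on column x_1 — row 1: 16/5 = 16/5; row 2: 12/4 = 3; row 3: 6/1 = 6. Minimum is 3 at row 2 (s2 leaves); pivot element 4.
Divide row 2 by 4; eliminate column x_1 from the other rows.
z-row update in column x_3: -6 − (-1)·(3/4) = -21/4.

-21/4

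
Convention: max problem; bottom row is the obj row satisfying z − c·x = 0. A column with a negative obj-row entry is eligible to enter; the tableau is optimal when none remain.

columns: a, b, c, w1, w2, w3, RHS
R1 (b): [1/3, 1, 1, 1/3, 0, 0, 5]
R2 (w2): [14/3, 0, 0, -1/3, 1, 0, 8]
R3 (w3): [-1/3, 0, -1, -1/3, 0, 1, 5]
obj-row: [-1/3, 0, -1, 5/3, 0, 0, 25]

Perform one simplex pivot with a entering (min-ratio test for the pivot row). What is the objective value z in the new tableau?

Ratio test on column a — row 1: 5/(1/3) = 15; row 2: 8/(14/3) = 12/7; row 3: entry -1/3 ≤ 0. Minimum is 12/7 at row 2 (w2 leaves); pivot element 14/3.
Pivot on row 2; the obj-row RHS becomes 25 − (-1/3)·(12/7) = 179/7.

179/7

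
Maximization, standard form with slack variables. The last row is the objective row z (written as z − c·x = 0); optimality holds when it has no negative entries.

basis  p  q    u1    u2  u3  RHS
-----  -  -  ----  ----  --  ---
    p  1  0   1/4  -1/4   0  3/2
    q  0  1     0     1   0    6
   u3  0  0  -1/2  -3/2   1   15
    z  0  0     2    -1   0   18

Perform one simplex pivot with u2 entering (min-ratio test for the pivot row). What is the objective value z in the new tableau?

24

Ratio test on column u2 — row 1: entry -1/4 ≤ 0; row 2: 6/1 = 6; row 3: entry -3/2 ≤ 0. Minimum is 6 at row 2 (q leaves); pivot element 1.
Pivot on row 2; the z-row RHS becomes 18 − (-1)·6 = 24.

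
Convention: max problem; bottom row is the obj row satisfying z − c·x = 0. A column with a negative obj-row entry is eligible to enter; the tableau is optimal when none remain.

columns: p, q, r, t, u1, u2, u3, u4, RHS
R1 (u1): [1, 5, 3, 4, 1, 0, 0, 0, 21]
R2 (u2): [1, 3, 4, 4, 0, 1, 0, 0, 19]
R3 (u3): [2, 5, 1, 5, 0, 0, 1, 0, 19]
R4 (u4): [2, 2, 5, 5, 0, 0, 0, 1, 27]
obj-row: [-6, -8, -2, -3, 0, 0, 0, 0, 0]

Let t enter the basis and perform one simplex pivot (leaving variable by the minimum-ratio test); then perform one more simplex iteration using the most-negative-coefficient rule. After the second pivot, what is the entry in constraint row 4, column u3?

-2/5

Ratio test on column t — row 1: 21/4 = 21/4; row 2: 19/4 = 19/4; row 3: 19/5 = 19/5; row 4: 27/5 = 27/5. Minimum is 19/5 at row 3 (u3 leaves); pivot element 5.
Divide row 3 by 5; eliminate column t from the other rows.
Second iteration: most negative obj-row entry is -5 in column q, so q enters.
Ratio test on column q — row 1: (29/5)/1 = 29/5; row 2: entry -1 ≤ 0; row 3: (19/5)/1 = 19/5; row 4: entry -3 ≤ 0. Minimum is 19/5 at row 3 (t leaves); pivot element 1.
Divide row 3 by 1; eliminate column q from the other rows.
After both pivots, the entry at constraint row 4, column u3 is -2/5.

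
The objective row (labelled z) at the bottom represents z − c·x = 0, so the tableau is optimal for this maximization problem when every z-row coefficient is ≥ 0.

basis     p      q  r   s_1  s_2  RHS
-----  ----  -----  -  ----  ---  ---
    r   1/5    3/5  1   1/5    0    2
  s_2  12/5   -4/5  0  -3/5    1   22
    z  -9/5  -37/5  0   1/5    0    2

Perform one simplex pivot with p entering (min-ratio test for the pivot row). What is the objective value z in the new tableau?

37/2

Ratio test on column p — row 1: 2/(1/5) = 10; row 2: 22/(12/5) = 55/6. Minimum is 55/6 at row 2 (s_2 leaves); pivot element 12/5.
Pivot on row 2; the z-row RHS becomes 2 − (-9/5)·(55/6) = 37/2.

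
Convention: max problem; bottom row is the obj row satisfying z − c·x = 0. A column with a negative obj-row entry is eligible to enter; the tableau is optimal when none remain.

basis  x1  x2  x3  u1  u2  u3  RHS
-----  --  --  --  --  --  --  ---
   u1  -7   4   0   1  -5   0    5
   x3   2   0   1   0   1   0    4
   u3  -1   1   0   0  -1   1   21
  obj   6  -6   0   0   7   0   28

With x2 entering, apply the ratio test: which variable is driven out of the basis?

u1

Column x2 entries and ratios — u1: 5/4 = 5/4; x3: 0 ≤ 0, skip; u3: 21/1 = 21.
Smallest ratio is 5/4 in the row of u1, so u1 leaves.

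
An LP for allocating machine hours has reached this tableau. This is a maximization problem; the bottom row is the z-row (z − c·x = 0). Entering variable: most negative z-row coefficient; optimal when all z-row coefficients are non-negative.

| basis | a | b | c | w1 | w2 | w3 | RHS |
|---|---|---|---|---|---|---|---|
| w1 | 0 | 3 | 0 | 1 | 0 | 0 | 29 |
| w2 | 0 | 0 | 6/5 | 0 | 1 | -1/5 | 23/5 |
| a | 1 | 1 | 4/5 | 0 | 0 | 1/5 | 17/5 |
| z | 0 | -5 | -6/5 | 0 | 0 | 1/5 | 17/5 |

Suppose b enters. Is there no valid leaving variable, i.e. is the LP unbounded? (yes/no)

no

Column b has positive entries in row(s) 1, 3, so the ratio test bounds it — not unbounded.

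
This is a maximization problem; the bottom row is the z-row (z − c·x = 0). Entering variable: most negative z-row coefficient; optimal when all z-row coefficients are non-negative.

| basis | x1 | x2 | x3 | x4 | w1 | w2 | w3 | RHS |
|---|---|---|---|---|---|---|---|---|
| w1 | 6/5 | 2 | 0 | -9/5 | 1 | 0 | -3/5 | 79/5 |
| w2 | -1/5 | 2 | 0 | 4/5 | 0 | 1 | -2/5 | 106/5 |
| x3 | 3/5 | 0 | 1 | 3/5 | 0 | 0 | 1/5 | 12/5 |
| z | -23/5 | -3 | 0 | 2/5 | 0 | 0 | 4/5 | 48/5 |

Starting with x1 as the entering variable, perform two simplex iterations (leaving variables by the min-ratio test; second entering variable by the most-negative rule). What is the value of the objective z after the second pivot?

89/2

Ratio test on column x1 — row 1: (79/5)/(6/5) = 79/6; row 2: entry -1/5 ≤ 0; row 3: (12/5)/(3/5) = 4. Minimum is 4 at row 3 (x3 leaves); pivot element 3/5.
Pivot on row 3; the z-row RHS becomes 48/5 − (-23/5)·4 = 28.
Next entering variable (most negative z-row entry -3): x2.
Ratio test on column x2 — row 1: 11/2 = 11/2; row 2: 22/2 = 11; row 3: entry 0 ≤ 0. Minimum is 11/2 at row 1 (w1 leaves); pivot element 2.
After the second pivot the z-row RHS is 28 − (-3)·(11/2) = 89/2.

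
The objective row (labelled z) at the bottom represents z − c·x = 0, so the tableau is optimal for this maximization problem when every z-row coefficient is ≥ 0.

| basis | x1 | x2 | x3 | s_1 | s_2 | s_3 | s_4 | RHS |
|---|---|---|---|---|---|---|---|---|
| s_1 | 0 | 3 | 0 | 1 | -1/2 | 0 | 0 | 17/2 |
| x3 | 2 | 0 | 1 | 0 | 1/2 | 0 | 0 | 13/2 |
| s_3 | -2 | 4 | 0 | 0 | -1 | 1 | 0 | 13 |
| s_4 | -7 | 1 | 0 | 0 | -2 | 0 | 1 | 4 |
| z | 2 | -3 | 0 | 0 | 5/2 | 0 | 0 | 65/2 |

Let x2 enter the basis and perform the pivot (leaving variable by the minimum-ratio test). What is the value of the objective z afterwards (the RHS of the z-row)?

41

Ratio test on column x2 — row 1: (17/2)/3 = 17/6; row 2: entry 0 ≤ 0; row 3: 13/4 = 13/4; row 4: 4/1 = 4. Minimum is 17/6 at row 1 (s_1 leaves); pivot element 3.
Pivot on row 1; the z-row RHS becomes 65/2 − (-3)·(17/6) = 41.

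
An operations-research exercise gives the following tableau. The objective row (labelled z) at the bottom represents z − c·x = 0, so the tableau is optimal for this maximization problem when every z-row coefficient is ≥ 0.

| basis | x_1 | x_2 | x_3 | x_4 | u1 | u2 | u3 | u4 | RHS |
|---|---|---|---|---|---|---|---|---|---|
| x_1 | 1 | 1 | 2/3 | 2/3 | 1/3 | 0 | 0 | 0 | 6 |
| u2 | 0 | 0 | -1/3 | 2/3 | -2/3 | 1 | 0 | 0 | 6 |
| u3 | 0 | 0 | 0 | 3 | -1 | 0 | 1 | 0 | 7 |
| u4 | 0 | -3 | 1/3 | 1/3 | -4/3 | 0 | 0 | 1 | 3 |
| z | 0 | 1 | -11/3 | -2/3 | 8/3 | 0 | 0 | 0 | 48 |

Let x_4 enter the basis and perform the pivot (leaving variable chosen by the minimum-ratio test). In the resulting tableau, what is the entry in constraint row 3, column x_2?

0

Ratio test on column x_4 — row 1: 6/(2/3) = 9; row 2: 6/(2/3) = 9; row 3: 7/3 = 7/3; row 4: 3/(1/3) = 9. Minimum is 7/3 at row 3 (u3 leaves); pivot element 3.
Divide row 3 by 3; eliminate column x_4 from the other rows.
In the new row 3, the x_2 entry is the old entry divided by the pivot: 0/3 = 0.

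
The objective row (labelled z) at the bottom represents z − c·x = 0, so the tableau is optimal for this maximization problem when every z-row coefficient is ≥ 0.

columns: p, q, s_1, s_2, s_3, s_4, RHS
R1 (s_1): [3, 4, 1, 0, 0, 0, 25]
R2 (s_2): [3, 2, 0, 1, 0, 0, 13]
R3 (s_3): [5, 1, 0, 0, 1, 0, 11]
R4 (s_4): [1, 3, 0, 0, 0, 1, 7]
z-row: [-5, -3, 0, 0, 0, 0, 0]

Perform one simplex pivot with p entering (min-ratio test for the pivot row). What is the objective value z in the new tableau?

11

Ratio test on column p — row 1: 25/3 = 25/3; row 2: 13/3 = 13/3; row 3: 11/5 = 11/5; row 4: 7/1 = 7. Minimum is 11/5 at row 3 (s_3 leaves); pivot element 5.
Pivot on row 3; the z-row RHS becomes 0 − (-5)·(11/5) = 11.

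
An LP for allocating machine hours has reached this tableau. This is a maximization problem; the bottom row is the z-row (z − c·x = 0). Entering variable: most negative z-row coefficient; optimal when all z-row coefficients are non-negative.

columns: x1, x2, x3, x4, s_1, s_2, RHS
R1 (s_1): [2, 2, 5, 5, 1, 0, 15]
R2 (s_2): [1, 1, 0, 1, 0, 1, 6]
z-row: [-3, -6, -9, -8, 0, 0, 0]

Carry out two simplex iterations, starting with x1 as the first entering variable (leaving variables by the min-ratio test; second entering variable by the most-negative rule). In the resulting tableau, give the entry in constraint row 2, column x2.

1

Ratio test on column x1 — row 1: 15/2 = 15/2; row 2: 6/1 = 6. Minimum is 6 at row 2 (s_2 leaves); pivot element 1.
Divide row 2 by 1; eliminate column x1 from the other rows.
Second iteration: most negative z-row entry is -9 in column x3, so x3 enters.
Ratio test on column x3 — row 1: 3/5 = 3/5; row 2: entry 0 ≤ 0. Minimum is 3/5 at row 1 (s_1 leaves); pivot element 5.
Divide row 1 by 5; eliminate column x3 from the other rows.
After both pivots, the entry at constraint row 2, column x2 is 1.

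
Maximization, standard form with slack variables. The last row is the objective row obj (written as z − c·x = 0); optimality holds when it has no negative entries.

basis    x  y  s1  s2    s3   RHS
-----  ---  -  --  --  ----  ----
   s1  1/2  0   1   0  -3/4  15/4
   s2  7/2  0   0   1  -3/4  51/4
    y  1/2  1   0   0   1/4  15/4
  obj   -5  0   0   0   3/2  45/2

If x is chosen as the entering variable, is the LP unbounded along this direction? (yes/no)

no

Column x has positive entries in row(s) 1, 2, 3, so the ratio test bounds it — not unbounded.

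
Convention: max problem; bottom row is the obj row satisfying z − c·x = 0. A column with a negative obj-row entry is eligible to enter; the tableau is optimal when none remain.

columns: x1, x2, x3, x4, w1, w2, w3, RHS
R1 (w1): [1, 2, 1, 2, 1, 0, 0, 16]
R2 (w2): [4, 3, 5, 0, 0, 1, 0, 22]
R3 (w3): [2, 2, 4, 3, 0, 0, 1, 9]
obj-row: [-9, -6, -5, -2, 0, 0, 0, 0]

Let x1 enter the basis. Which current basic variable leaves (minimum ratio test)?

Column x1 entries and ratios — w1: 16/1 = 16; w2: 22/4 = 11/2; w3: 9/2 = 9/2.
Smallest ratio is 9/2 in the row of w3, so w3 leaves.

w3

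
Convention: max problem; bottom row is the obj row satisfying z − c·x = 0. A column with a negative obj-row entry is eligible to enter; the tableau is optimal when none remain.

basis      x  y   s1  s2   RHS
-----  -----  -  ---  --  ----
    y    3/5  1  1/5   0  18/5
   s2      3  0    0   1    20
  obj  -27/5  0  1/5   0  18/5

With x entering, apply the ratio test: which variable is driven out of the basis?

y

Column x entries and ratios — y: (18/5)/(3/5) = 6; s2: 20/3 = 20/3.
Smallest ratio is 6 in the row of y, so y leaves.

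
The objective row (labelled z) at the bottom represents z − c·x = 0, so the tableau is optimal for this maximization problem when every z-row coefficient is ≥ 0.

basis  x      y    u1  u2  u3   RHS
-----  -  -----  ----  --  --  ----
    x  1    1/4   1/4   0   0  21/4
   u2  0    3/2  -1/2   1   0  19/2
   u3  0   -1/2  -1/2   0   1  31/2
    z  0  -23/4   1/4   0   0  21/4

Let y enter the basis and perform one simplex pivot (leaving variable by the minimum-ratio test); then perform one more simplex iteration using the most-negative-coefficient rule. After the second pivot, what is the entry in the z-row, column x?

Ratio test on column y — row 1: (21/4)/(1/4) = 21; row 2: (19/2)/(3/2) = 19/3; row 3: entry -1/2 ≤ 0. Minimum is 19/3 at row 2 (u2 leaves); pivot element 3/2.
Divide row 2 by 3/2; eliminate column y from the other rows.
Second iteration: most negative z-row entry is -5/3 in column u1, so u1 enters.
Ratio test on column u1 — row 1: (11/3)/(1/3) = 11; row 2: entry -1/3 ≤ 0; row 3: entry -2/3 ≤ 0. Minimum is 11 at row 1 (x leaves); pivot element 1/3.
Divide row 1 by 1/3; eliminate column u1 from the other rows.
After both pivots, the entry at the z-row, column x is 5.

5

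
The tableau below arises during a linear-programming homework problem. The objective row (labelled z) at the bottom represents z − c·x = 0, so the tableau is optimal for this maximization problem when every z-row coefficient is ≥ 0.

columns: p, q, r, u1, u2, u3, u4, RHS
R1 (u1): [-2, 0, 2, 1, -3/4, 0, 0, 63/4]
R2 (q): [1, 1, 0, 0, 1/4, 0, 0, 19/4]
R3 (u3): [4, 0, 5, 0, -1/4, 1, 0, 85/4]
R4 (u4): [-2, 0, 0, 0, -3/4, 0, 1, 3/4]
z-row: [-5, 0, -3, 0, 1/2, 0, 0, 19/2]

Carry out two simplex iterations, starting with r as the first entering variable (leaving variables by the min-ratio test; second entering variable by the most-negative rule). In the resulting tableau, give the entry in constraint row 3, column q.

-4/5

Ratio test on column r — row 1: (63/4)/2 = 63/8; row 2: entry 0 ≤ 0; row 3: (85/4)/5 = 17/4; row 4: entry 0 ≤ 0. Minimum is 17/4 at row 3 (u3 leaves); pivot element 5.
Divide row 3 by 5; eliminate column r from the other rows.
Second iteration: most negative z-row entry is -13/5 in column p, so p enters.
Ratio test on column p — row 1: entry -18/5 ≤ 0; row 2: (19/4)/1 = 19/4; row 3: (17/4)/(4/5) = 85/16; row 4: entry -2 ≤ 0. Minimum is 19/4 at row 2 (q leaves); pivot element 1.
Divide row 2 by 1; eliminate column p from the other rows.
After both pivots, the entry at constraint row 3, column q is -4/5.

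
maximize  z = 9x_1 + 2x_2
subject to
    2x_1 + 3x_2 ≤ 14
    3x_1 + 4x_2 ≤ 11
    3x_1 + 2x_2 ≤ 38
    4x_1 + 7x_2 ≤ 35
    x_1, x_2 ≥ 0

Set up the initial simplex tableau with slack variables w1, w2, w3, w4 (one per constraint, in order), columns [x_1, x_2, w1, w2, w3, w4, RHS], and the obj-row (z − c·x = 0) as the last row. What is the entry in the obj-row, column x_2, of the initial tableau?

-2

The obj-row carries the negated objective coefficients: the x_2 entry is -2.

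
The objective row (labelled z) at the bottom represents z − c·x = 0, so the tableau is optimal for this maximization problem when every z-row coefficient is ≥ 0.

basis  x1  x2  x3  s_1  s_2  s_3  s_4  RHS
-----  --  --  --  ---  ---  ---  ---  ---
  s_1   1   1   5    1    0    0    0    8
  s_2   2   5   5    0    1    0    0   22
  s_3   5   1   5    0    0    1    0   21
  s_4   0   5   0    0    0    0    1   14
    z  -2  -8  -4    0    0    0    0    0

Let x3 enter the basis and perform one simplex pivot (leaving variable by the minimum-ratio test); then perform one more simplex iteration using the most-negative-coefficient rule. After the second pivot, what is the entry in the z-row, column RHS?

Ratio test on column x3 — row 1: 8/5 = 8/5; row 2: 22/5 = 22/5; row 3: 21/5 = 21/5; row 4: entry 0 ≤ 0. Minimum is 8/5 at row 1 (s_1 leaves); pivot element 5.
Divide row 1 by 5; eliminate column x3 from the other rows.
Second iteration: most negative z-row entry is -36/5 in column x2, so x2 enters.
Ratio test on column x2 — row 1: (8/5)/(1/5) = 8; row 2: 14/4 = 7/2; row 3: entry 0 ≤ 0; row 4: 14/5 = 14/5. Minimum is 14/5 at row 4 (s_4 leaves); pivot element 5.
Divide row 4 by 5; eliminate column x2 from the other rows.
After both pivots, the entry at the z-row, column RHS is 664/25.

664/25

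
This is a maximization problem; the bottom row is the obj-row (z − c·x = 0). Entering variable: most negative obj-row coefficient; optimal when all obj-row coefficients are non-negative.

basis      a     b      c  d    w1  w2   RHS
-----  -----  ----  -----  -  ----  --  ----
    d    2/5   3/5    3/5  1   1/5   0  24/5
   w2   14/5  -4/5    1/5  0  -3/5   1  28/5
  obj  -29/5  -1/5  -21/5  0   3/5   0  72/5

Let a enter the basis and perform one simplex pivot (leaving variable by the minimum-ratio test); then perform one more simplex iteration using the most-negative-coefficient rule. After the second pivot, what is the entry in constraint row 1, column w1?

Ratio test on column a — row 1: (24/5)/(2/5) = 12; row 2: (28/5)/(14/5) = 2. Minimum is 2 at row 2 (w2 leaves); pivot element 14/5.
Divide row 2 by 14/5; eliminate column a from the other rows.
Second iteration: most negative obj-row entry is -53/14 in column c, so c enters.
Ratio test on column c — row 1: 4/(4/7) = 7; row 2: 2/(1/14) = 28. Minimum is 7 at row 1 (d leaves); pivot element 4/7.
Divide row 1 by 4/7; eliminate column c from the other rows.
After both pivots, the entry at constraint row 1, column w1 is 1/2.

1/2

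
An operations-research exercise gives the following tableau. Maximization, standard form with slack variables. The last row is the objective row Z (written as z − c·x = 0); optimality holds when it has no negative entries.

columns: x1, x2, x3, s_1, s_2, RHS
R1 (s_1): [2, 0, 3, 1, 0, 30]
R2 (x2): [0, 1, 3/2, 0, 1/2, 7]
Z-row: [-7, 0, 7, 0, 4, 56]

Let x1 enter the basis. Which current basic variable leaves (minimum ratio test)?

s_1

Column x1 entries and ratios — s_1: 30/2 = 15; x2: 0 ≤ 0, skip.
Smallest ratio is 15 in the row of s_1, so s_1 leaves.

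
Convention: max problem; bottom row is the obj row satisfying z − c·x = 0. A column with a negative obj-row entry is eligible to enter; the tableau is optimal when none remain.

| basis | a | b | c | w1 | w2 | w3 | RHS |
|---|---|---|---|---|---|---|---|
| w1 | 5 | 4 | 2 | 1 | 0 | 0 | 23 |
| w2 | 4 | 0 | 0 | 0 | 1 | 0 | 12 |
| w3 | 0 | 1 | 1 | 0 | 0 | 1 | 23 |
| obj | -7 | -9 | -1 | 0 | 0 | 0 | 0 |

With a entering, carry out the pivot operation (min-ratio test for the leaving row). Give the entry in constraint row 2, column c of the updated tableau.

Ratio test on column a — row 1: 23/5 = 23/5; row 2: 12/4 = 3; row 3: entry 0 ≤ 0. Minimum is 3 at row 2 (w2 leaves); pivot element 4.
Divide row 2 by 4; eliminate column a from the other rows.
In the new row 2, the c entry is the old entry divided by the pivot: 0/4 = 0.

0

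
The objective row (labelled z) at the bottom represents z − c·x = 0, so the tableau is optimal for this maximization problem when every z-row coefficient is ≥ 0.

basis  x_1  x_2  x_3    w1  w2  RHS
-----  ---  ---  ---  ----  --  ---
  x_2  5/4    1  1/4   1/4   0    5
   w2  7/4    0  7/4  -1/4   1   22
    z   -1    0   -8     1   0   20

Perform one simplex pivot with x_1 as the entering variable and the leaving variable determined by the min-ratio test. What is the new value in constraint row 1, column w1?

Ratio test on column x_1 — row 1: 5/(5/4) = 4; row 2: 22/(7/4) = 88/7. Minimum is 4 at row 1 (x_2 leaves); pivot element 5/4.
Divide row 1 by 5/4; eliminate column x_1 from the other rows.
In the new row 1, the w1 entry is the old entry divided by the pivot: (1/4)/(5/4) = 1/5.

1/5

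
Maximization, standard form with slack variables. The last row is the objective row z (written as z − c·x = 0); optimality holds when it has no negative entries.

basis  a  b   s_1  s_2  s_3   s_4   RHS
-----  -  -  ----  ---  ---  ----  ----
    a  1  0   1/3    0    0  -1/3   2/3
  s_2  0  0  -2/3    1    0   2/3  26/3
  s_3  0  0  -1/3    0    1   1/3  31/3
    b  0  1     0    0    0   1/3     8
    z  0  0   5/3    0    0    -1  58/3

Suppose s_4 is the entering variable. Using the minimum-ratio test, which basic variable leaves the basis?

Column s_4 entries and ratios — a: -1/3 ≤ 0, skip; s_2: (26/3)/(2/3) = 13; s_3: (31/3)/(1/3) = 31; b: 8/(1/3) = 24.
Smallest ratio is 13 in the row of s_2, so s_2 leaves.

s_2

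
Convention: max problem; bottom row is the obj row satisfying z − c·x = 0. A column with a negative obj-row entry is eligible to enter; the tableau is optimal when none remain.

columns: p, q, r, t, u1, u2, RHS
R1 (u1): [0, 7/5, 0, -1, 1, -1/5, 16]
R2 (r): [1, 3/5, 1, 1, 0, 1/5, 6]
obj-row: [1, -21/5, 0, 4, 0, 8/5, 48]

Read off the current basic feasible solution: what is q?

q is not in the basis, so in the current basic feasible solution q = 0.

0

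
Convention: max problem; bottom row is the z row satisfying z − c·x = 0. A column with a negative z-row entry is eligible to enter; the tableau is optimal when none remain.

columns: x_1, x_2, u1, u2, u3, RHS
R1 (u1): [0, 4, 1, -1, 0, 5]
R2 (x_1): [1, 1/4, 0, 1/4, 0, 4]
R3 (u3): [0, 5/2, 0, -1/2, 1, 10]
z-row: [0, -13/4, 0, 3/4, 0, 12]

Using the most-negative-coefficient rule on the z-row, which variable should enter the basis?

x_2

Negative z-row entries: x_2: -13/4.
The most negative is -13/4 in column x_2, so x_2 enters.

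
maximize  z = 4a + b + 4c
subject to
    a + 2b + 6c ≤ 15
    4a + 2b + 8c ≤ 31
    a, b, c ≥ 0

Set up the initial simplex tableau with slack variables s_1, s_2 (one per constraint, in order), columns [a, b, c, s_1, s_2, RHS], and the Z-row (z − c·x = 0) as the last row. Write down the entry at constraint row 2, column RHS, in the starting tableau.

The RHS of constraint 2 is b_2 = 31.

31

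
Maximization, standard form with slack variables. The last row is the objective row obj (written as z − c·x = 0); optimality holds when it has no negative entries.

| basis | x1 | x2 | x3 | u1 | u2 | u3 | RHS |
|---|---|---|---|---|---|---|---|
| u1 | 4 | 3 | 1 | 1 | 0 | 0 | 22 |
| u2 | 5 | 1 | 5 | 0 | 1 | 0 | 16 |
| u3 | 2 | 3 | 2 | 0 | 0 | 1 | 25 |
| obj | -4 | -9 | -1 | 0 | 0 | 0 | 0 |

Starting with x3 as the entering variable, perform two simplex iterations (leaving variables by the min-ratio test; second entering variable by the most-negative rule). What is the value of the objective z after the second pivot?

436/7

Ratio test on column x3 — row 1: 22/1 = 22; row 2: 16/5 = 16/5; row 3: 25/2 = 25/2. Minimum is 16/5 at row 2 (u2 leaves); pivot element 5.
Pivot on row 2; the obj-row RHS becomes 0 − (-1)·(16/5) = 16/5.
Next entering variable (most negative obj-row entry -44/5): x2.
Ratio test on column x2 — row 1: (94/5)/(14/5) = 47/7; row 2: (16/5)/(1/5) = 16; row 3: (93/5)/(13/5) = 93/13. Minimum is 47/7 at row 1 (u1 leaves); pivot element 14/5.
After the second pivot the obj-row RHS is 16/5 − (-44/5)·(47/7) = 436/7.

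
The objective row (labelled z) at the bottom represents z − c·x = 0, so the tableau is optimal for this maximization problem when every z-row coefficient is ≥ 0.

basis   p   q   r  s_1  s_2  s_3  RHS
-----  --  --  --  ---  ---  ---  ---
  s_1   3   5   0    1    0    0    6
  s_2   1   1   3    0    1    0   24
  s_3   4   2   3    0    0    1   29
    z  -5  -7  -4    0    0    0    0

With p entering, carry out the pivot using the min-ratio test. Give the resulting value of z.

Ratio test on column p — row 1: 6/3 = 2; row 2: 24/1 = 24; row 3: 29/4 = 29/4. Minimum is 2 at row 1 (s_1 leaves); pivot element 3.
Pivot on row 1; the z-row RHS becomes 0 − (-5)·2 = 10.

10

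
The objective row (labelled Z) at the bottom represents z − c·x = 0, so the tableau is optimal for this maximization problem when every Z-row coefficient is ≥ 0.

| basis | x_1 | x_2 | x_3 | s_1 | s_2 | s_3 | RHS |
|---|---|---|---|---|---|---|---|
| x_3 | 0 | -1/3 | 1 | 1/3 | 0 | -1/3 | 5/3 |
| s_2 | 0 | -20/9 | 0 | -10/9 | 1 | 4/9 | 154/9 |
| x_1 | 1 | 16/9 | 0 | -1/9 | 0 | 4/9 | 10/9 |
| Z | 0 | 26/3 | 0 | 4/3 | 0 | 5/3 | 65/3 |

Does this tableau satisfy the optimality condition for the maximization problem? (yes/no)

yes

Every Z-row coefficient is ≥ 0, so the tableau is optimal.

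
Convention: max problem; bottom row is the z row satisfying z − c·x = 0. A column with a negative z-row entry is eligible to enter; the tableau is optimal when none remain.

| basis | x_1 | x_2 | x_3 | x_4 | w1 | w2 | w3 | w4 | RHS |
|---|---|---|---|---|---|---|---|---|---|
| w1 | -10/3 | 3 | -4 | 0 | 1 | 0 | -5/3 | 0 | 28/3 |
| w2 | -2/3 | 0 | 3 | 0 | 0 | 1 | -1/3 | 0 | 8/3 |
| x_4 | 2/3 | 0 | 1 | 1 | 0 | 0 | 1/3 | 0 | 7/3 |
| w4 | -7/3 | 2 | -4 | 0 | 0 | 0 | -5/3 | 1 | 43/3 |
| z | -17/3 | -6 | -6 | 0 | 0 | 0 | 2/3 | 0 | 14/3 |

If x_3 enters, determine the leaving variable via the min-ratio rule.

Column x_3 entries and ratios — w1: -4 ≤ 0, skip; w2: (8/3)/3 = 8/9; x_4: (7/3)/1 = 7/3; w4: -4 ≤ 0, skip.
Smallest ratio is 8/9 in the row of w2, so w2 leaves.

w2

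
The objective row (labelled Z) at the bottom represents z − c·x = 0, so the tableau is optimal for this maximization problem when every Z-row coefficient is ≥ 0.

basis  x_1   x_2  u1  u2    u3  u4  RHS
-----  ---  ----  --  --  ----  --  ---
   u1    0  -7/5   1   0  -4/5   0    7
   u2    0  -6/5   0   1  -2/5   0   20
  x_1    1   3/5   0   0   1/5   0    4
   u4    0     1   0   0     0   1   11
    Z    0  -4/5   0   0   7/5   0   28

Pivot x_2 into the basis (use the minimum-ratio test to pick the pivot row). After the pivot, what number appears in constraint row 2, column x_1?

Ratio test on column x_2 — row 1: entry -7/5 ≤ 0; row 2: entry -6/5 ≤ 0; row 3: 4/(3/5) = 20/3; row 4: 11/1 = 11. Minimum is 20/3 at row 3 (x_1 leaves); pivot element 3/5.
Divide row 3 by 3/5; eliminate column x_2 from the other rows.
Row 2 update in column x_1: 0 − (-6/5)·(5/3) = 2.

2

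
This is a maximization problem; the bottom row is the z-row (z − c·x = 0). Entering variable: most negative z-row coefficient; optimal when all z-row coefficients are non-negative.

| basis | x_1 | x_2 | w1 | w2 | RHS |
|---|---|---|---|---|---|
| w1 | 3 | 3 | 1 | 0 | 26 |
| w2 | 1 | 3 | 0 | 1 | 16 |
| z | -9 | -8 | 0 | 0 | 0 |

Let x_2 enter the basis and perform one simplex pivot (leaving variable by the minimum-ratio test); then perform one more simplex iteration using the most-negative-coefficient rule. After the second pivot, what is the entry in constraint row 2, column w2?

1/2

Ratio test on column x_2 — row 1: 26/3 = 26/3; row 2: 16/3 = 16/3. Minimum is 16/3 at row 2 (w2 leaves); pivot element 3.
Divide row 2 by 3; eliminate column x_2 from the other rows.
Second iteration: most negative z-row entry is -19/3 in column x_1, so x_1 enters.
Ratio test on column x_1 — row 1: 10/2 = 5; row 2: (16/3)/(1/3) = 16. Minimum is 5 at row 1 (w1 leaves); pivot element 2.
Divide row 1 by 2; eliminate column x_1 from the other rows.
After both pivots, the entry at constraint row 2, column w2 is 1/2.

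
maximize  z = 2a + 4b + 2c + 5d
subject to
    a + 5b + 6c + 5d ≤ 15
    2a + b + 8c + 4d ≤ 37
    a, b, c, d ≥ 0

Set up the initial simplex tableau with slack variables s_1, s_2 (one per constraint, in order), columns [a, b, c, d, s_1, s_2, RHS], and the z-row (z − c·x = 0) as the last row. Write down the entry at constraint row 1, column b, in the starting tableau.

5

Constraint 1 has coefficient 5 on b.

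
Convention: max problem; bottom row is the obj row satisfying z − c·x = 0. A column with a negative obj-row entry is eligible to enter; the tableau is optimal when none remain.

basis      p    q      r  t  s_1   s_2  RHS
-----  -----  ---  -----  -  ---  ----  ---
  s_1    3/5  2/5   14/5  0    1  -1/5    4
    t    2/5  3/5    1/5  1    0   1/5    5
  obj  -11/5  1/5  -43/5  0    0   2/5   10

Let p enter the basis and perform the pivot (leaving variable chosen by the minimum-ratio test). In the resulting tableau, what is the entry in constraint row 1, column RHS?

Ratio test on column p — row 1: 4/(3/5) = 20/3; row 2: 5/(2/5) = 25/2. Minimum is 20/3 at row 1 (s_1 leaves); pivot element 3/5.
Divide row 1 by 3/5; eliminate column p from the other rows.
In the new row 1, the RHS entry is the old entry divided by the pivot: 4/(3/5) = 20/3.

20/3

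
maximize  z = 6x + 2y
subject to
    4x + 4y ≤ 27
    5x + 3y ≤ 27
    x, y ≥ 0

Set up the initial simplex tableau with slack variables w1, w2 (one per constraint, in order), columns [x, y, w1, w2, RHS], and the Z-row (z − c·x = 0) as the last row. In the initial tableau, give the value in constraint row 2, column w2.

1

Slack w2 belongs to constraint 2; its column is the unit vector e_2, so the entry in row 2 is 1.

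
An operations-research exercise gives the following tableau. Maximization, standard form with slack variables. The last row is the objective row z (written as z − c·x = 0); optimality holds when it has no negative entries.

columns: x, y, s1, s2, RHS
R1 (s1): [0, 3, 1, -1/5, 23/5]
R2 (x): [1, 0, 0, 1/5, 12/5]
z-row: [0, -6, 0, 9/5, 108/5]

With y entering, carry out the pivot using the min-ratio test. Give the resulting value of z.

154/5

Ratio test on column y — row 1: (23/5)/3 = 23/15; row 2: entry 0 ≤ 0. Minimum is 23/15 at row 1 (s1 leaves); pivot element 3.
Pivot on row 1; the z-row RHS becomes 108/5 − (-6)·(23/15) = 154/5.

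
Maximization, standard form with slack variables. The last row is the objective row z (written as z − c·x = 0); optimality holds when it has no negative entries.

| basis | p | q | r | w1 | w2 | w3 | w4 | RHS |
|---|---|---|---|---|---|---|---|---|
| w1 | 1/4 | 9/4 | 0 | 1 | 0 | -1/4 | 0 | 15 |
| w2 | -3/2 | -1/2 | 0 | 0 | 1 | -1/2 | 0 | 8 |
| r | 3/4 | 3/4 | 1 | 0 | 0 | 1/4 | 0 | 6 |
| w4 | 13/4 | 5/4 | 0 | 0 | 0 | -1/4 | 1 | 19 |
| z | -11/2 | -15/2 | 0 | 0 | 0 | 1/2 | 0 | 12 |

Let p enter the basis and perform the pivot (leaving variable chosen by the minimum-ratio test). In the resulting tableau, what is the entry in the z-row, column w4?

Ratio test on column p — row 1: 15/(1/4) = 60; row 2: entry -3/2 ≤ 0; row 3: 6/(3/4) = 8; row 4: 19/(13/4) = 76/13. Minimum is 76/13 at row 4 (w4 leaves); pivot element 13/4.
Divide row 4 by 13/4; eliminate column p from the other rows.
z-row update in column w4: 0 − (-11/2)·(4/13) = 22/13.

22/13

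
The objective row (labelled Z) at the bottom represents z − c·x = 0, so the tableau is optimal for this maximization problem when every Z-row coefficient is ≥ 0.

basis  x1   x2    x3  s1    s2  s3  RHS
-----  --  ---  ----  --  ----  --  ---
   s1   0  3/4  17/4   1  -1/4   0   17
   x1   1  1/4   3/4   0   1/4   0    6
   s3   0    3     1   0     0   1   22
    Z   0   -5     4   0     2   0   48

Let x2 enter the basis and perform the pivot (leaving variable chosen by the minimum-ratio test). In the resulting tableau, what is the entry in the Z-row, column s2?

2

Ratio test on column x2 — row 1: 17/(3/4) = 68/3; row 2: 6/(1/4) = 24; row 3: 22/3 = 22/3. Minimum is 22/3 at row 3 (s3 leaves); pivot element 3.
Divide row 3 by 3; eliminate column x2 from the other rows.
Z-row update in column s2: 2 − (-5)·0 = 2.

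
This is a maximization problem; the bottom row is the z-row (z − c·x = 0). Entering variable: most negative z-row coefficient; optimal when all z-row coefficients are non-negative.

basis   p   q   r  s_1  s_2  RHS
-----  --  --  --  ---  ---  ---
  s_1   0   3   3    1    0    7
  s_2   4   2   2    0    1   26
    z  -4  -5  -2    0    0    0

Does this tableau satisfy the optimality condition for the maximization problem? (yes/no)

no

The z-row has a negative entry -5 in column q, so it is not optimal.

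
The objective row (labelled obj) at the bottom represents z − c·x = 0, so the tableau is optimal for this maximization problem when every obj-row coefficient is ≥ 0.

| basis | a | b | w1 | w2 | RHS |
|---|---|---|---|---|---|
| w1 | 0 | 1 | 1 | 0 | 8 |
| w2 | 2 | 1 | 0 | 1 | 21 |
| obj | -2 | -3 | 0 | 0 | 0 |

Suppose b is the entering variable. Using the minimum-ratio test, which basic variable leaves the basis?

w1

Column b entries and ratios — w1: 8/1 = 8; w2: 21/1 = 21.
Smallest ratio is 8 in the row of w1, so w1 leaves.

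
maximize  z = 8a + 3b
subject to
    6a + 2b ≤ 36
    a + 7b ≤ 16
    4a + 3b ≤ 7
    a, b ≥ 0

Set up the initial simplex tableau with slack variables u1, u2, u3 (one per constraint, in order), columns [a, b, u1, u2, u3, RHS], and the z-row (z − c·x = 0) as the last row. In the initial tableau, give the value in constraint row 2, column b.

7

Constraint 2 has coefficient 7 on b.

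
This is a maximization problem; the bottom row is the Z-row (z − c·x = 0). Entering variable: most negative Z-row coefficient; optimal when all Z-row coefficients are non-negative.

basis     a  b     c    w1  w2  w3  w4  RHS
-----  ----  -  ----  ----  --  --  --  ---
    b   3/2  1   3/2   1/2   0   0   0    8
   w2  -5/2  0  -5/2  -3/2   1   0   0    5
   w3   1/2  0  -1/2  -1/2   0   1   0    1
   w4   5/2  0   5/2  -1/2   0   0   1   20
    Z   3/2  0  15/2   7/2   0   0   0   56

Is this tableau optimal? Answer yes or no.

yes

Every Z-row coefficient is ≥ 0, so the tableau is optimal.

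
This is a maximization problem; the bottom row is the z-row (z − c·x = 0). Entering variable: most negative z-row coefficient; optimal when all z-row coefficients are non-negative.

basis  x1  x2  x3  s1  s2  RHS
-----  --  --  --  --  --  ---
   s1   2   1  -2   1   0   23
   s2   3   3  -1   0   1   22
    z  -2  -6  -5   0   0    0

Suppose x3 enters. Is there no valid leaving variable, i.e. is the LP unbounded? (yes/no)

Every constraint-row entry in column x3 is ≤ 0, so increasing x3 is unbounded.

yes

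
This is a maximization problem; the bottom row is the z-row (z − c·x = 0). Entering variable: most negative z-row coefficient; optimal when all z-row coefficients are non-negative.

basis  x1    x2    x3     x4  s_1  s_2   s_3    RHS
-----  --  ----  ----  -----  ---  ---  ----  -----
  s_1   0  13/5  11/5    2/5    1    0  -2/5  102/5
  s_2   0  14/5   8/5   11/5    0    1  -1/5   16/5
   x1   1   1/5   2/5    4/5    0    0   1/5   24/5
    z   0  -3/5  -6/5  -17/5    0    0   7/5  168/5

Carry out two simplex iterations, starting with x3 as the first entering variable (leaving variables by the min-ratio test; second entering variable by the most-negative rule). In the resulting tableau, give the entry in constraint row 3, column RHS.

40/11

Ratio test on column x3 — row 1: (102/5)/(11/5) = 102/11; row 2: (16/5)/(8/5) = 2; row 3: (24/5)/(2/5) = 12. Minimum is 2 at row 2 (s_2 leaves); pivot element 8/5.
Divide row 2 by 8/5; eliminate column x3 from the other rows.
Second iteration: most negative z-row entry is -7/4 in column x4, so x4 enters.
Ratio test on column x4 — row 1: entry -21/8 ≤ 0; row 2: 2/(11/8) = 16/11; row 3: 4/(1/4) = 16. Minimum is 16/11 at row 2 (x3 leaves); pivot element 11/8.
Divide row 2 by 11/8; eliminate column x4 from the other rows.
After both pivots, the entry at constraint row 3, column RHS is 40/11.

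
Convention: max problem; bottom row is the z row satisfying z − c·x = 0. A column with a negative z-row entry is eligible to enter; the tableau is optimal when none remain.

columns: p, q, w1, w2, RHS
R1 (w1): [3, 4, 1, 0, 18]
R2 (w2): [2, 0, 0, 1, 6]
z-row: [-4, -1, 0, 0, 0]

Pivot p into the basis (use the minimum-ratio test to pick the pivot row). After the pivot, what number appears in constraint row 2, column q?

0

Ratio test on column p — row 1: 18/3 = 6; row 2: 6/2 = 3. Minimum is 3 at row 2 (w2 leaves); pivot element 2.
Divide row 2 by 2; eliminate column p from the other rows.
In the new row 2, the q entry is the old entry divided by the pivot: 0/2 = 0.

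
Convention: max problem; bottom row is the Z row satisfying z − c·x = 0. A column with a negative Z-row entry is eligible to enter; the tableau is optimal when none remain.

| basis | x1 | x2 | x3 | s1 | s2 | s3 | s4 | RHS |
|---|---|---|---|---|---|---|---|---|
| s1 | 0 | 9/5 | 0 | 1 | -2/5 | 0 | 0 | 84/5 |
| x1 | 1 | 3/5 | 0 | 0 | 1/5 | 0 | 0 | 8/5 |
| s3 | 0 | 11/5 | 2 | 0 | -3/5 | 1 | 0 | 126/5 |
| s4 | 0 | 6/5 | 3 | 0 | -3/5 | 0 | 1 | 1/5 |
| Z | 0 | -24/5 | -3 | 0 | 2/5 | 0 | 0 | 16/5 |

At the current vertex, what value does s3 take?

s3 is basic (row 3); its value is the RHS of that row, 126/5.

126/5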